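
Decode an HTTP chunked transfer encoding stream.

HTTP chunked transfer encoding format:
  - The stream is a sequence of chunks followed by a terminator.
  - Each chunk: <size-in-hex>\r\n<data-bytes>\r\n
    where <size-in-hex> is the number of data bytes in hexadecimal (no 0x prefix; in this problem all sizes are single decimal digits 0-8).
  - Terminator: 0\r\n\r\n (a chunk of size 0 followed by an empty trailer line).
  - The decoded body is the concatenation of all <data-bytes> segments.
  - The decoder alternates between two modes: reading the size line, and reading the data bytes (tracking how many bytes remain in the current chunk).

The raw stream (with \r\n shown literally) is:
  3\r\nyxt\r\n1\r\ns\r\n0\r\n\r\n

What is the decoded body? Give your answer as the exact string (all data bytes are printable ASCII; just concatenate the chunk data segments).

Answer: yxts

Derivation:
Chunk 1: stream[0..1]='3' size=0x3=3, data at stream[3..6]='yxt' -> body[0..3], body so far='yxt'
Chunk 2: stream[8..9]='1' size=0x1=1, data at stream[11..12]='s' -> body[3..4], body so far='yxts'
Chunk 3: stream[14..15]='0' size=0 (terminator). Final body='yxts' (4 bytes)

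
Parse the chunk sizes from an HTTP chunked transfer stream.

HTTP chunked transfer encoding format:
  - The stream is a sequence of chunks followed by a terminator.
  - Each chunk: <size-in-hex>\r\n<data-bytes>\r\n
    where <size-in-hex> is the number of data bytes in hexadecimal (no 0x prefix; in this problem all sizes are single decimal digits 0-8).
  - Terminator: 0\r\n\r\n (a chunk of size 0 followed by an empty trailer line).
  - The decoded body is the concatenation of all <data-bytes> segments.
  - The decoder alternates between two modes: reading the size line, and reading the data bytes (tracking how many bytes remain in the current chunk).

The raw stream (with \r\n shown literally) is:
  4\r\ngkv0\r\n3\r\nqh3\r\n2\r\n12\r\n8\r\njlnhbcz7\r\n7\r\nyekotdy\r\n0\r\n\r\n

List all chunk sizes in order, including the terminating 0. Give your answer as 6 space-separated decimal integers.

Answer: 4 3 2 8 7 0

Derivation:
Chunk 1: stream[0..1]='4' size=0x4=4, data at stream[3..7]='gkv0' -> body[0..4], body so far='gkv0'
Chunk 2: stream[9..10]='3' size=0x3=3, data at stream[12..15]='qh3' -> body[4..7], body so far='gkv0qh3'
Chunk 3: stream[17..18]='2' size=0x2=2, data at stream[20..22]='12' -> body[7..9], body so far='gkv0qh312'
Chunk 4: stream[24..25]='8' size=0x8=8, data at stream[27..35]='jlnhbcz7' -> body[9..17], body so far='gkv0qh312jlnhbcz7'
Chunk 5: stream[37..38]='7' size=0x7=7, data at stream[40..47]='yekotdy' -> body[17..24], body so far='gkv0qh312jlnhbcz7yekotdy'
Chunk 6: stream[49..50]='0' size=0 (terminator). Final body='gkv0qh312jlnhbcz7yekotdy' (24 bytes)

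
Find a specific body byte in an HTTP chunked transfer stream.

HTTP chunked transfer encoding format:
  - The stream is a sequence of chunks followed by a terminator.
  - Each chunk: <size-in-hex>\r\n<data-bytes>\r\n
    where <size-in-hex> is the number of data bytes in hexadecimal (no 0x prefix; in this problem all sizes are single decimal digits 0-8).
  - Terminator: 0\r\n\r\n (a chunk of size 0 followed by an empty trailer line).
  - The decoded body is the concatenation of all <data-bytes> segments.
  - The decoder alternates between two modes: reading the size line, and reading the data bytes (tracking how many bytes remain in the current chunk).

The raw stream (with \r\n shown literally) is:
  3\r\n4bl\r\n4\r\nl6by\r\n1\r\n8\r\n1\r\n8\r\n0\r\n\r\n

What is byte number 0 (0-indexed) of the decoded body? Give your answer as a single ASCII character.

Answer: 4

Derivation:
Chunk 1: stream[0..1]='3' size=0x3=3, data at stream[3..6]='4bl' -> body[0..3], body so far='4bl'
Chunk 2: stream[8..9]='4' size=0x4=4, data at stream[11..15]='l6by' -> body[3..7], body so far='4bll6by'
Chunk 3: stream[17..18]='1' size=0x1=1, data at stream[20..21]='8' -> body[7..8], body so far='4bll6by8'
Chunk 4: stream[23..24]='1' size=0x1=1, data at stream[26..27]='8' -> body[8..9], body so far='4bll6by88'
Chunk 5: stream[29..30]='0' size=0 (terminator). Final body='4bll6by88' (9 bytes)
Body byte 0 = '4'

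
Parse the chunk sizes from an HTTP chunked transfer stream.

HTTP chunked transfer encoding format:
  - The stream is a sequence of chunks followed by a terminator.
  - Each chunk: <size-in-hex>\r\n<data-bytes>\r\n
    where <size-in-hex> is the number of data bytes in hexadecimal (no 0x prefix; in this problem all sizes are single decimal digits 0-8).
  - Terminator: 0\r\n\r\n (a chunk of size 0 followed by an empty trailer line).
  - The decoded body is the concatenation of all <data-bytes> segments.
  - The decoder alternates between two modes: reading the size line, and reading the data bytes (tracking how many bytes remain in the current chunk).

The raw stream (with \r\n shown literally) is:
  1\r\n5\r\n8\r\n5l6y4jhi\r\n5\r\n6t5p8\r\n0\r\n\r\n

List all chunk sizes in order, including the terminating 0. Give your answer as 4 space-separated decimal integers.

Answer: 1 8 5 0

Derivation:
Chunk 1: stream[0..1]='1' size=0x1=1, data at stream[3..4]='5' -> body[0..1], body so far='5'
Chunk 2: stream[6..7]='8' size=0x8=8, data at stream[9..17]='5l6y4jhi' -> body[1..9], body so far='55l6y4jhi'
Chunk 3: stream[19..20]='5' size=0x5=5, data at stream[22..27]='6t5p8' -> body[9..14], body so far='55l6y4jhi6t5p8'
Chunk 4: stream[29..30]='0' size=0 (terminator). Final body='55l6y4jhi6t5p8' (14 bytes)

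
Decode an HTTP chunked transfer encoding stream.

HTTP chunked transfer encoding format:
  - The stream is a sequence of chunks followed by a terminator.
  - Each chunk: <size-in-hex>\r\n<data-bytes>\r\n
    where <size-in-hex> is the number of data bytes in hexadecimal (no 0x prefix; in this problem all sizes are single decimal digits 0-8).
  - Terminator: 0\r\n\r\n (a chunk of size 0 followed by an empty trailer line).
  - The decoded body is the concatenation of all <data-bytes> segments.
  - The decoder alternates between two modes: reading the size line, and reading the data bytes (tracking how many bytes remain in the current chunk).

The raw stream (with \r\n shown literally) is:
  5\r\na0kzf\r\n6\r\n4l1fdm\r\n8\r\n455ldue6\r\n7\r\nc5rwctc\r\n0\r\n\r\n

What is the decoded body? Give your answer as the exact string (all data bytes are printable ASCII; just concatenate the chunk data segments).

Answer: a0kzf4l1fdm455ldue6c5rwctc

Derivation:
Chunk 1: stream[0..1]='5' size=0x5=5, data at stream[3..8]='a0kzf' -> body[0..5], body so far='a0kzf'
Chunk 2: stream[10..11]='6' size=0x6=6, data at stream[13..19]='4l1fdm' -> body[5..11], body so far='a0kzf4l1fdm'
Chunk 3: stream[21..22]='8' size=0x8=8, data at stream[24..32]='455ldue6' -> body[11..19], body so far='a0kzf4l1fdm455ldue6'
Chunk 4: stream[34..35]='7' size=0x7=7, data at stream[37..44]='c5rwctc' -> body[19..26], body so far='a0kzf4l1fdm455ldue6c5rwctc'
Chunk 5: stream[46..47]='0' size=0 (terminator). Final body='a0kzf4l1fdm455ldue6c5rwctc' (26 bytes)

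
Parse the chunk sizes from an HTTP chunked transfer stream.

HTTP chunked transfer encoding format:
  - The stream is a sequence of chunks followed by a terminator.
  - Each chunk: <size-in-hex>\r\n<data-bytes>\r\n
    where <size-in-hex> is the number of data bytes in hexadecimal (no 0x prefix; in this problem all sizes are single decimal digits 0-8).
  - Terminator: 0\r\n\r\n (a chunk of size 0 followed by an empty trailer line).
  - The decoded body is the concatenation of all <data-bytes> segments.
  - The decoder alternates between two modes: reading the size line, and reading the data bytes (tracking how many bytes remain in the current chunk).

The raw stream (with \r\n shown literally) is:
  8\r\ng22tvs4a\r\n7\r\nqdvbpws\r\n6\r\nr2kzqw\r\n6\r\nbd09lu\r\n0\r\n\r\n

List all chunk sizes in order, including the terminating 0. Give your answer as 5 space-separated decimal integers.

Answer: 8 7 6 6 0

Derivation:
Chunk 1: stream[0..1]='8' size=0x8=8, data at stream[3..11]='g22tvs4a' -> body[0..8], body so far='g22tvs4a'
Chunk 2: stream[13..14]='7' size=0x7=7, data at stream[16..23]='qdvbpws' -> body[8..15], body so far='g22tvs4aqdvbpws'
Chunk 3: stream[25..26]='6' size=0x6=6, data at stream[28..34]='r2kzqw' -> body[15..21], body so far='g22tvs4aqdvbpwsr2kzqw'
Chunk 4: stream[36..37]='6' size=0x6=6, data at stream[39..45]='bd09lu' -> body[21..27], body so far='g22tvs4aqdvbpwsr2kzqwbd09lu'
Chunk 5: stream[47..48]='0' size=0 (terminator). Final body='g22tvs4aqdvbpwsr2kzqwbd09lu' (27 bytes)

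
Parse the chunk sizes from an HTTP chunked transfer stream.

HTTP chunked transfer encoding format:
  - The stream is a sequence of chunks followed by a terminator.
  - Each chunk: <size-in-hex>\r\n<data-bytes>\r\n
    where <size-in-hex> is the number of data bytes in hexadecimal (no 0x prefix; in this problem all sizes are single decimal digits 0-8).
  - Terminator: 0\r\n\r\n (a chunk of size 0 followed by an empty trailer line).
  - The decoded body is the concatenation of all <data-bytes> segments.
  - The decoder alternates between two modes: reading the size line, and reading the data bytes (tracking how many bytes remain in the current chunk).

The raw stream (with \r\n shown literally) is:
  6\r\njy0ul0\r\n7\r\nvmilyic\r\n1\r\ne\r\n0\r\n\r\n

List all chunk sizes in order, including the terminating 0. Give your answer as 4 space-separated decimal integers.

Answer: 6 7 1 0

Derivation:
Chunk 1: stream[0..1]='6' size=0x6=6, data at stream[3..9]='jy0ul0' -> body[0..6], body so far='jy0ul0'
Chunk 2: stream[11..12]='7' size=0x7=7, data at stream[14..21]='vmilyic' -> body[6..13], body so far='jy0ul0vmilyic'
Chunk 3: stream[23..24]='1' size=0x1=1, data at stream[26..27]='e' -> body[13..14], body so far='jy0ul0vmilyice'
Chunk 4: stream[29..30]='0' size=0 (terminator). Final body='jy0ul0vmilyice' (14 bytes)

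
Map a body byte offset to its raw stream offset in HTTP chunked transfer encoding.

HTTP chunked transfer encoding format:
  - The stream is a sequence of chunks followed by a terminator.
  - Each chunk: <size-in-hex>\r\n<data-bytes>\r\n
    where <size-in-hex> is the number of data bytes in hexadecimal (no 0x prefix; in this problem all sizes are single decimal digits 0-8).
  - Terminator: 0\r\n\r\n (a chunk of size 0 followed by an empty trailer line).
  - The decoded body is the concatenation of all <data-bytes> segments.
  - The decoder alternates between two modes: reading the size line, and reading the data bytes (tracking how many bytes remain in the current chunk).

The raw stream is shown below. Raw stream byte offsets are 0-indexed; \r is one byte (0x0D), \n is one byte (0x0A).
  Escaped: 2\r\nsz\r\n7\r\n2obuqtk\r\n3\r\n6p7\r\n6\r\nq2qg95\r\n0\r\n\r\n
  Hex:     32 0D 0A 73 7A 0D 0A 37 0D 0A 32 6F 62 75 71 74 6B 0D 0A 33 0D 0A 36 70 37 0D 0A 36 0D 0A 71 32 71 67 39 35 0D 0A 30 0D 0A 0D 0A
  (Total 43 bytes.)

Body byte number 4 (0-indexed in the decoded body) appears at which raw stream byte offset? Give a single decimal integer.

Answer: 12

Derivation:
Chunk 1: stream[0..1]='2' size=0x2=2, data at stream[3..5]='sz' -> body[0..2], body so far='sz'
Chunk 2: stream[7..8]='7' size=0x7=7, data at stream[10..17]='2obuqtk' -> body[2..9], body so far='sz2obuqtk'
Chunk 3: stream[19..20]='3' size=0x3=3, data at stream[22..25]='6p7' -> body[9..12], body so far='sz2obuqtk6p7'
Chunk 4: stream[27..28]='6' size=0x6=6, data at stream[30..36]='q2qg95' -> body[12..18], body so far='sz2obuqtk6p7q2qg95'
Chunk 5: stream[38..39]='0' size=0 (terminator). Final body='sz2obuqtk6p7q2qg95' (18 bytes)
Body byte 4 at stream offset 12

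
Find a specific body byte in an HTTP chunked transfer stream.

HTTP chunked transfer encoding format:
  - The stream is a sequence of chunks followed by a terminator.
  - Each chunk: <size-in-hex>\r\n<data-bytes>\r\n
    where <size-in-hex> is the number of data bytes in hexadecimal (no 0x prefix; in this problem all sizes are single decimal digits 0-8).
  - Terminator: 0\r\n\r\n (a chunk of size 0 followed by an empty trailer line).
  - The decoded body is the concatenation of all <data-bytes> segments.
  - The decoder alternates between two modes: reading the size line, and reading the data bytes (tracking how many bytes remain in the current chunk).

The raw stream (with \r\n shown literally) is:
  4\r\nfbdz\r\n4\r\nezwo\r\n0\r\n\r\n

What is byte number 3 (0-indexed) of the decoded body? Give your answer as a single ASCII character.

Chunk 1: stream[0..1]='4' size=0x4=4, data at stream[3..7]='fbdz' -> body[0..4], body so far='fbdz'
Chunk 2: stream[9..10]='4' size=0x4=4, data at stream[12..16]='ezwo' -> body[4..8], body so far='fbdzezwo'
Chunk 3: stream[18..19]='0' size=0 (terminator). Final body='fbdzezwo' (8 bytes)
Body byte 3 = 'z'

Answer: z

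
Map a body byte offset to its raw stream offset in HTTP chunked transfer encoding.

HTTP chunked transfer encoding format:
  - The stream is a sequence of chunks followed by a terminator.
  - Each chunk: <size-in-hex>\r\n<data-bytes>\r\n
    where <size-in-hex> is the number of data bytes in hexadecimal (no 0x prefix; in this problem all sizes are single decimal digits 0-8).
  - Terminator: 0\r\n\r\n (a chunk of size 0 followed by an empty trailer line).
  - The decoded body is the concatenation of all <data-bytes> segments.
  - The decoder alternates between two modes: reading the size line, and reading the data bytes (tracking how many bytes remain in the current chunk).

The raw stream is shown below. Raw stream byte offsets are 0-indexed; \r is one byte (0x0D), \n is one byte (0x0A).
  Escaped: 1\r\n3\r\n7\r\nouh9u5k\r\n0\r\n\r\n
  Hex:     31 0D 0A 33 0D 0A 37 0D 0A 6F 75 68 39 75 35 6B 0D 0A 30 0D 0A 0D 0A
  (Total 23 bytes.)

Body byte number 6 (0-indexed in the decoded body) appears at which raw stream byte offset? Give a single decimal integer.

Answer: 14

Derivation:
Chunk 1: stream[0..1]='1' size=0x1=1, data at stream[3..4]='3' -> body[0..1], body so far='3'
Chunk 2: stream[6..7]='7' size=0x7=7, data at stream[9..16]='ouh9u5k' -> body[1..8], body so far='3ouh9u5k'
Chunk 3: stream[18..19]='0' size=0 (terminator). Final body='3ouh9u5k' (8 bytes)
Body byte 6 at stream offset 14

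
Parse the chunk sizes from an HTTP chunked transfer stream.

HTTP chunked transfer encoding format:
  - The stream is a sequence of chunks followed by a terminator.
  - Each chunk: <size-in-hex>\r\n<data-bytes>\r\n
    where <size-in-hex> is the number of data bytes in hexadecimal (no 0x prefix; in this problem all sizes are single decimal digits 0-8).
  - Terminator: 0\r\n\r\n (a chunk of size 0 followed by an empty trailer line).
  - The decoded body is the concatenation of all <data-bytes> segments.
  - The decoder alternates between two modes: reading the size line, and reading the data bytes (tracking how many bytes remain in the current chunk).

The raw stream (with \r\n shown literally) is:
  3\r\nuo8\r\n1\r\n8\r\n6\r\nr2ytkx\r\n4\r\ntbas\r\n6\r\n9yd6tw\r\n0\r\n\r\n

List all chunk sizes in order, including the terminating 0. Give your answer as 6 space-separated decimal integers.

Chunk 1: stream[0..1]='3' size=0x3=3, data at stream[3..6]='uo8' -> body[0..3], body so far='uo8'
Chunk 2: stream[8..9]='1' size=0x1=1, data at stream[11..12]='8' -> body[3..4], body so far='uo88'
Chunk 3: stream[14..15]='6' size=0x6=6, data at stream[17..23]='r2ytkx' -> body[4..10], body so far='uo88r2ytkx'
Chunk 4: stream[25..26]='4' size=0x4=4, data at stream[28..32]='tbas' -> body[10..14], body so far='uo88r2ytkxtbas'
Chunk 5: stream[34..35]='6' size=0x6=6, data at stream[37..43]='9yd6tw' -> body[14..20], body so far='uo88r2ytkxtbas9yd6tw'
Chunk 6: stream[45..46]='0' size=0 (terminator). Final body='uo88r2ytkxtbas9yd6tw' (20 bytes)

Answer: 3 1 6 4 6 0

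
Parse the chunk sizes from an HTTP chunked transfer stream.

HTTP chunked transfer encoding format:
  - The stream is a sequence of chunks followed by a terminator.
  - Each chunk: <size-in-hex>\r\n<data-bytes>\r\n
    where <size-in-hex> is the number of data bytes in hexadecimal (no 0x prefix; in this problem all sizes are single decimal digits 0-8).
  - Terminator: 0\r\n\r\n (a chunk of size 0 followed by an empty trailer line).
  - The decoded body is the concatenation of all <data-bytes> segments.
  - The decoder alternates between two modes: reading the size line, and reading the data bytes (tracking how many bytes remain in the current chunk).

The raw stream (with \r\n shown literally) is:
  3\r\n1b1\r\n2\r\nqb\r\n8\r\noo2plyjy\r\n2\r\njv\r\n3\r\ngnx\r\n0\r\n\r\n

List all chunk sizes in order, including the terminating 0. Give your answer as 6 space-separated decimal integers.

Answer: 3 2 8 2 3 0

Derivation:
Chunk 1: stream[0..1]='3' size=0x3=3, data at stream[3..6]='1b1' -> body[0..3], body so far='1b1'
Chunk 2: stream[8..9]='2' size=0x2=2, data at stream[11..13]='qb' -> body[3..5], body so far='1b1qb'
Chunk 3: stream[15..16]='8' size=0x8=8, data at stream[18..26]='oo2plyjy' -> body[5..13], body so far='1b1qboo2plyjy'
Chunk 4: stream[28..29]='2' size=0x2=2, data at stream[31..33]='jv' -> body[13..15], body so far='1b1qboo2plyjyjv'
Chunk 5: stream[35..36]='3' size=0x3=3, data at stream[38..41]='gnx' -> body[15..18], body so far='1b1qboo2plyjyjvgnx'
Chunk 6: stream[43..44]='0' size=0 (terminator). Final body='1b1qboo2plyjyjvgnx' (18 bytes)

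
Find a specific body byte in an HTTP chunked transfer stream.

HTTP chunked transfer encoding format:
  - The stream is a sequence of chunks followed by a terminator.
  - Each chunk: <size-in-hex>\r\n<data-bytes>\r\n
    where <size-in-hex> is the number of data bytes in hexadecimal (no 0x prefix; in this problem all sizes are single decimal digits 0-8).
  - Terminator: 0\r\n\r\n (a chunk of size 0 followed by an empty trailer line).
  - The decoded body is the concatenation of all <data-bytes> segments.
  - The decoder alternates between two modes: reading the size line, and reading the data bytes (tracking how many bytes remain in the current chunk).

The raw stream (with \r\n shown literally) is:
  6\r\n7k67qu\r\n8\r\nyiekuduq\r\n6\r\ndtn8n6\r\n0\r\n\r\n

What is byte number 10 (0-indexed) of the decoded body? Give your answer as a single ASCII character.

Answer: u

Derivation:
Chunk 1: stream[0..1]='6' size=0x6=6, data at stream[3..9]='7k67qu' -> body[0..6], body so far='7k67qu'
Chunk 2: stream[11..12]='8' size=0x8=8, data at stream[14..22]='yiekuduq' -> body[6..14], body so far='7k67quyiekuduq'
Chunk 3: stream[24..25]='6' size=0x6=6, data at stream[27..33]='dtn8n6' -> body[14..20], body so far='7k67quyiekuduqdtn8n6'
Chunk 4: stream[35..36]='0' size=0 (terminator). Final body='7k67quyiekuduqdtn8n6' (20 bytes)
Body byte 10 = 'u'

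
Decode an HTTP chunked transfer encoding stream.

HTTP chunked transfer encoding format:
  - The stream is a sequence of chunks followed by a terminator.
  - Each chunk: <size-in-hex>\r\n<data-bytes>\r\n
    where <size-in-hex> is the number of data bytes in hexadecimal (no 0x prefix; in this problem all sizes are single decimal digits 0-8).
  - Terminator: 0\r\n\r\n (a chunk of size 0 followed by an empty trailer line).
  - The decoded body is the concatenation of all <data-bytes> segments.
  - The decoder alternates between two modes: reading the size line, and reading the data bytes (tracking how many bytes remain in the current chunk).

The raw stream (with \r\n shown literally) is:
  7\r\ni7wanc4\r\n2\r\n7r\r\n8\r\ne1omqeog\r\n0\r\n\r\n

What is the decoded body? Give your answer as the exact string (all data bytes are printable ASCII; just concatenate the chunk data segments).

Chunk 1: stream[0..1]='7' size=0x7=7, data at stream[3..10]='i7wanc4' -> body[0..7], body so far='i7wanc4'
Chunk 2: stream[12..13]='2' size=0x2=2, data at stream[15..17]='7r' -> body[7..9], body so far='i7wanc47r'
Chunk 3: stream[19..20]='8' size=0x8=8, data at stream[22..30]='e1omqeog' -> body[9..17], body so far='i7wanc47re1omqeog'
Chunk 4: stream[32..33]='0' size=0 (terminator). Final body='i7wanc47re1omqeog' (17 bytes)

Answer: i7wanc47re1omqeog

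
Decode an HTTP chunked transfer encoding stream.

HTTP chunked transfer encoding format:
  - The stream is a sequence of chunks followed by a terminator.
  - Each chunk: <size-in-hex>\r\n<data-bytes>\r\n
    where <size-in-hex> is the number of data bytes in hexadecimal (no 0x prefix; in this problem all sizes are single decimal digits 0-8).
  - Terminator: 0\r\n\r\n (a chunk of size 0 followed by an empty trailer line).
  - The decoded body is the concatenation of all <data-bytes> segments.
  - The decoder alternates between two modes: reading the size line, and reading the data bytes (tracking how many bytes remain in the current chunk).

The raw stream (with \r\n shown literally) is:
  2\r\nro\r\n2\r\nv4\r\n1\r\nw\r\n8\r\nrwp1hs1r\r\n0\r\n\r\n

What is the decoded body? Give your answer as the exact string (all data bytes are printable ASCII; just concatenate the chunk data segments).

Chunk 1: stream[0..1]='2' size=0x2=2, data at stream[3..5]='ro' -> body[0..2], body so far='ro'
Chunk 2: stream[7..8]='2' size=0x2=2, data at stream[10..12]='v4' -> body[2..4], body so far='rov4'
Chunk 3: stream[14..15]='1' size=0x1=1, data at stream[17..18]='w' -> body[4..5], body so far='rov4w'
Chunk 4: stream[20..21]='8' size=0x8=8, data at stream[23..31]='rwp1hs1r' -> body[5..13], body so far='rov4wrwp1hs1r'
Chunk 5: stream[33..34]='0' size=0 (terminator). Final body='rov4wrwp1hs1r' (13 bytes)

Answer: rov4wrwp1hs1r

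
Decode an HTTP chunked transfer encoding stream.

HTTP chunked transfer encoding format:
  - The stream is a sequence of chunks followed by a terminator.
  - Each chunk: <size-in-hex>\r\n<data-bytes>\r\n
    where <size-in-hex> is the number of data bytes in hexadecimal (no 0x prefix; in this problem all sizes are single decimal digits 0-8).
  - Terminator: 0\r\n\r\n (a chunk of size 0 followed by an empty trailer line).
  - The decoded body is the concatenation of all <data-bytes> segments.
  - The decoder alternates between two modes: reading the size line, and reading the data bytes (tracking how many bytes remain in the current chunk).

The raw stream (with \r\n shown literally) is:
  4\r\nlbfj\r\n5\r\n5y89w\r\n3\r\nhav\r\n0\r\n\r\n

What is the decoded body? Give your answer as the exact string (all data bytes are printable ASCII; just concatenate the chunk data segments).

Chunk 1: stream[0..1]='4' size=0x4=4, data at stream[3..7]='lbfj' -> body[0..4], body so far='lbfj'
Chunk 2: stream[9..10]='5' size=0x5=5, data at stream[12..17]='5y89w' -> body[4..9], body so far='lbfj5y89w'
Chunk 3: stream[19..20]='3' size=0x3=3, data at stream[22..25]='hav' -> body[9..12], body so far='lbfj5y89whav'
Chunk 4: stream[27..28]='0' size=0 (terminator). Final body='lbfj5y89whav' (12 bytes)

Answer: lbfj5y89whav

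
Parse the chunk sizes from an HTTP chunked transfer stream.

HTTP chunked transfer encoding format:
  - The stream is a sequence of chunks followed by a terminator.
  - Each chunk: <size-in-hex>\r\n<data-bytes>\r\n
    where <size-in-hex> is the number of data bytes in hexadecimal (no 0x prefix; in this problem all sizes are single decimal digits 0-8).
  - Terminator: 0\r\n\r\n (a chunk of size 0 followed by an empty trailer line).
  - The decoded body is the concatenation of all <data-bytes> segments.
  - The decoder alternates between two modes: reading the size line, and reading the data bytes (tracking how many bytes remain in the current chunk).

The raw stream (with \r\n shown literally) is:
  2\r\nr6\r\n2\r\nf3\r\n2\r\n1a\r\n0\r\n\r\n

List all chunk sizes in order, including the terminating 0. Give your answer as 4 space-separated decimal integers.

Chunk 1: stream[0..1]='2' size=0x2=2, data at stream[3..5]='r6' -> body[0..2], body so far='r6'
Chunk 2: stream[7..8]='2' size=0x2=2, data at stream[10..12]='f3' -> body[2..4], body so far='r6f3'
Chunk 3: stream[14..15]='2' size=0x2=2, data at stream[17..19]='1a' -> body[4..6], body so far='r6f31a'
Chunk 4: stream[21..22]='0' size=0 (terminator). Final body='r6f31a' (6 bytes)

Answer: 2 2 2 0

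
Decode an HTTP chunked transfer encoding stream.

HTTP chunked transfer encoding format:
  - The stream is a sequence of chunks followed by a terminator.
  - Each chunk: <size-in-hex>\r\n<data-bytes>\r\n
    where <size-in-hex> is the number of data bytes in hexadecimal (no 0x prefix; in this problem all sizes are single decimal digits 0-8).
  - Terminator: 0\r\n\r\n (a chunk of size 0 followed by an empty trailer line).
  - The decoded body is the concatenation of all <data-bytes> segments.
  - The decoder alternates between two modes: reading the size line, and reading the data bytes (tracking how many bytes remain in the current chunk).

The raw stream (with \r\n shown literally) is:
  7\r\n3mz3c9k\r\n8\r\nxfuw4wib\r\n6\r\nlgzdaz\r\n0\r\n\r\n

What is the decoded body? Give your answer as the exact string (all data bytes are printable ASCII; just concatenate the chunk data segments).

Answer: 3mz3c9kxfuw4wiblgzdaz

Derivation:
Chunk 1: stream[0..1]='7' size=0x7=7, data at stream[3..10]='3mz3c9k' -> body[0..7], body so far='3mz3c9k'
Chunk 2: stream[12..13]='8' size=0x8=8, data at stream[15..23]='xfuw4wib' -> body[7..15], body so far='3mz3c9kxfuw4wib'
Chunk 3: stream[25..26]='6' size=0x6=6, data at stream[28..34]='lgzdaz' -> body[15..21], body so far='3mz3c9kxfuw4wiblgzdaz'
Chunk 4: stream[36..37]='0' size=0 (terminator). Final body='3mz3c9kxfuw4wiblgzdaz' (21 bytes)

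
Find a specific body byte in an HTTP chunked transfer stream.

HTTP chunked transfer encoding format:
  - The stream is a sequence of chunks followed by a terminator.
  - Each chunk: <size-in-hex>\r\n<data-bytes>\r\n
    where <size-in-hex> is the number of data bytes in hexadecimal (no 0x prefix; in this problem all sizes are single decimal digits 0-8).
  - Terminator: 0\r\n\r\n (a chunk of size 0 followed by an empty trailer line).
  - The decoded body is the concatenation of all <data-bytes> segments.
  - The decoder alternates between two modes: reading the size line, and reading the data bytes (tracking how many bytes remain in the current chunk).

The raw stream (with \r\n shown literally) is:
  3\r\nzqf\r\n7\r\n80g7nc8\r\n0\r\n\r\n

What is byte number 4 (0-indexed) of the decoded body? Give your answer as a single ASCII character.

Answer: 0

Derivation:
Chunk 1: stream[0..1]='3' size=0x3=3, data at stream[3..6]='zqf' -> body[0..3], body so far='zqf'
Chunk 2: stream[8..9]='7' size=0x7=7, data at stream[11..18]='80g7nc8' -> body[3..10], body so far='zqf80g7nc8'
Chunk 3: stream[20..21]='0' size=0 (terminator). Final body='zqf80g7nc8' (10 bytes)
Body byte 4 = '0'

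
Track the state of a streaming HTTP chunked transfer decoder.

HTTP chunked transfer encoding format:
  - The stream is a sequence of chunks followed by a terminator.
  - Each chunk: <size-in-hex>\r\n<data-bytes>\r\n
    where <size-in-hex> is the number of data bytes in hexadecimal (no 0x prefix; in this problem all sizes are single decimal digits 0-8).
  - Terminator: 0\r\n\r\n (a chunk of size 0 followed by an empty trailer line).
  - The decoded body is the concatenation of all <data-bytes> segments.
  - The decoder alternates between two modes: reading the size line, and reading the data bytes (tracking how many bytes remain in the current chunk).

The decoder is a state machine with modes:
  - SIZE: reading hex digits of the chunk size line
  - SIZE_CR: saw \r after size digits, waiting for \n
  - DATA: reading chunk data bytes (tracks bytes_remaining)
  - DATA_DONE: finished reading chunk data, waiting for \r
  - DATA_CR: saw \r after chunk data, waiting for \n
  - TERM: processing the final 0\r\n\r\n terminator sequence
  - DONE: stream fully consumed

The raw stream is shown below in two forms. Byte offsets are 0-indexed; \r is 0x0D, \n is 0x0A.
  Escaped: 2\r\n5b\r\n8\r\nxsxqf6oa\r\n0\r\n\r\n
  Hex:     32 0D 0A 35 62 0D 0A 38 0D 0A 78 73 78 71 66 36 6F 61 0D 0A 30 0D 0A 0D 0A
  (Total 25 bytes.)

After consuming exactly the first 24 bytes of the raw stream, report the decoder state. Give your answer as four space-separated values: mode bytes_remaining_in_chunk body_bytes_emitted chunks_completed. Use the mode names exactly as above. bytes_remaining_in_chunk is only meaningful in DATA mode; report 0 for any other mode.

Byte 0 = '2': mode=SIZE remaining=0 emitted=0 chunks_done=0
Byte 1 = 0x0D: mode=SIZE_CR remaining=0 emitted=0 chunks_done=0
Byte 2 = 0x0A: mode=DATA remaining=2 emitted=0 chunks_done=0
Byte 3 = '5': mode=DATA remaining=1 emitted=1 chunks_done=0
Byte 4 = 'b': mode=DATA_DONE remaining=0 emitted=2 chunks_done=0
Byte 5 = 0x0D: mode=DATA_CR remaining=0 emitted=2 chunks_done=0
Byte 6 = 0x0A: mode=SIZE remaining=0 emitted=2 chunks_done=1
Byte 7 = '8': mode=SIZE remaining=0 emitted=2 chunks_done=1
Byte 8 = 0x0D: mode=SIZE_CR remaining=0 emitted=2 chunks_done=1
Byte 9 = 0x0A: mode=DATA remaining=8 emitted=2 chunks_done=1
Byte 10 = 'x': mode=DATA remaining=7 emitted=3 chunks_done=1
Byte 11 = 's': mode=DATA remaining=6 emitted=4 chunks_done=1
Byte 12 = 'x': mode=DATA remaining=5 emitted=5 chunks_done=1
Byte 13 = 'q': mode=DATA remaining=4 emitted=6 chunks_done=1
Byte 14 = 'f': mode=DATA remaining=3 emitted=7 chunks_done=1
Byte 15 = '6': mode=DATA remaining=2 emitted=8 chunks_done=1
Byte 16 = 'o': mode=DATA remaining=1 emitted=9 chunks_done=1
Byte 17 = 'a': mode=DATA_DONE remaining=0 emitted=10 chunks_done=1
Byte 18 = 0x0D: mode=DATA_CR remaining=0 emitted=10 chunks_done=1
Byte 19 = 0x0A: mode=SIZE remaining=0 emitted=10 chunks_done=2
Byte 20 = '0': mode=SIZE remaining=0 emitted=10 chunks_done=2
Byte 21 = 0x0D: mode=SIZE_CR remaining=0 emitted=10 chunks_done=2
Byte 22 = 0x0A: mode=TERM remaining=0 emitted=10 chunks_done=2
Byte 23 = 0x0D: mode=TERM remaining=0 emitted=10 chunks_done=2

Answer: TERM 0 10 2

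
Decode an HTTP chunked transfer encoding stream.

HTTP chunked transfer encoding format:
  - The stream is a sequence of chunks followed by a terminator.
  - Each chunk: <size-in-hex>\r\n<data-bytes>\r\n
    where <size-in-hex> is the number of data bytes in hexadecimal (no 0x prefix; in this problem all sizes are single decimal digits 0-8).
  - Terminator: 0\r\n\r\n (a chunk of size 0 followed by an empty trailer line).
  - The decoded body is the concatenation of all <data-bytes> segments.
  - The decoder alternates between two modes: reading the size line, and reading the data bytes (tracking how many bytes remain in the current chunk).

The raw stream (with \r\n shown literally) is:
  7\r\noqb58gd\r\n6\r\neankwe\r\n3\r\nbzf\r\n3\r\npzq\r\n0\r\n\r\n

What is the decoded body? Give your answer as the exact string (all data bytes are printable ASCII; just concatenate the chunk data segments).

Chunk 1: stream[0..1]='7' size=0x7=7, data at stream[3..10]='oqb58gd' -> body[0..7], body so far='oqb58gd'
Chunk 2: stream[12..13]='6' size=0x6=6, data at stream[15..21]='eankwe' -> body[7..13], body so far='oqb58gdeankwe'
Chunk 3: stream[23..24]='3' size=0x3=3, data at stream[26..29]='bzf' -> body[13..16], body so far='oqb58gdeankwebzf'
Chunk 4: stream[31..32]='3' size=0x3=3, data at stream[34..37]='pzq' -> body[16..19], body so far='oqb58gdeankwebzfpzq'
Chunk 5: stream[39..40]='0' size=0 (terminator). Final body='oqb58gdeankwebzfpzq' (19 bytes)

Answer: oqb58gdeankwebzfpzq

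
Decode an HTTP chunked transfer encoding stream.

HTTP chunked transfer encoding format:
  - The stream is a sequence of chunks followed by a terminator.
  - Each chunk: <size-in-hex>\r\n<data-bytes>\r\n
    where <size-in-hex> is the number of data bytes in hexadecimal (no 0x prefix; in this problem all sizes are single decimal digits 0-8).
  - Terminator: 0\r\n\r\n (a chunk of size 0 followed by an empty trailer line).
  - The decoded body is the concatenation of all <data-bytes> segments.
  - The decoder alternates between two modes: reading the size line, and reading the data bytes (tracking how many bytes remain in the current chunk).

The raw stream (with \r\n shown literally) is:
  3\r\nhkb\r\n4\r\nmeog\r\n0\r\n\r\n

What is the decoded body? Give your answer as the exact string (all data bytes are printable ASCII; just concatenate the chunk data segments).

Chunk 1: stream[0..1]='3' size=0x3=3, data at stream[3..6]='hkb' -> body[0..3], body so far='hkb'
Chunk 2: stream[8..9]='4' size=0x4=4, data at stream[11..15]='meog' -> body[3..7], body so far='hkbmeog'
Chunk 3: stream[17..18]='0' size=0 (terminator). Final body='hkbmeog' (7 bytes)

Answer: hkbmeog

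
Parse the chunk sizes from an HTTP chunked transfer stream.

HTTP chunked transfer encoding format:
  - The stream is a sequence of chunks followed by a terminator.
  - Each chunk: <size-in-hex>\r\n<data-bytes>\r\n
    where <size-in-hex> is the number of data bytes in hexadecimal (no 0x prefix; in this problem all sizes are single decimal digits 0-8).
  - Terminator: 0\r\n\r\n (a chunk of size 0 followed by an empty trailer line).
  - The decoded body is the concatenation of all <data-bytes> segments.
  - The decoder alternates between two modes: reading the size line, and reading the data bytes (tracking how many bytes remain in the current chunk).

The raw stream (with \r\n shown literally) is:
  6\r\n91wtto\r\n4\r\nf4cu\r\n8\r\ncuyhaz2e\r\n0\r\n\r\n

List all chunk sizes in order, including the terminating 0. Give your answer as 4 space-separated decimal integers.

Answer: 6 4 8 0

Derivation:
Chunk 1: stream[0..1]='6' size=0x6=6, data at stream[3..9]='91wtto' -> body[0..6], body so far='91wtto'
Chunk 2: stream[11..12]='4' size=0x4=4, data at stream[14..18]='f4cu' -> body[6..10], body so far='91wttof4cu'
Chunk 3: stream[20..21]='8' size=0x8=8, data at stream[23..31]='cuyhaz2e' -> body[10..18], body so far='91wttof4cucuyhaz2e'
Chunk 4: stream[33..34]='0' size=0 (terminator). Final body='91wttof4cucuyhaz2e' (18 bytes)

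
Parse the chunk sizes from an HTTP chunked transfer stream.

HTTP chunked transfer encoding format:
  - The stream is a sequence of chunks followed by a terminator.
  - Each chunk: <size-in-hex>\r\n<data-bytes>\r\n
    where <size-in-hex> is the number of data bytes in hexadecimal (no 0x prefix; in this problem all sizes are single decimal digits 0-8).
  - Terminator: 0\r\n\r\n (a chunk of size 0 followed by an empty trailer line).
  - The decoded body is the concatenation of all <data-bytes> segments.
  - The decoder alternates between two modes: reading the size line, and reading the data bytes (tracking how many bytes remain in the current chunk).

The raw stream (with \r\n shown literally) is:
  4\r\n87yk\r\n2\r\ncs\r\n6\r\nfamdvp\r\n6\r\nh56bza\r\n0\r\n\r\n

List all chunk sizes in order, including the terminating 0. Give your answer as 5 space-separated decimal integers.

Chunk 1: stream[0..1]='4' size=0x4=4, data at stream[3..7]='87yk' -> body[0..4], body so far='87yk'
Chunk 2: stream[9..10]='2' size=0x2=2, data at stream[12..14]='cs' -> body[4..6], body so far='87ykcs'
Chunk 3: stream[16..17]='6' size=0x6=6, data at stream[19..25]='famdvp' -> body[6..12], body so far='87ykcsfamdvp'
Chunk 4: stream[27..28]='6' size=0x6=6, data at stream[30..36]='h56bza' -> body[12..18], body so far='87ykcsfamdvph56bza'
Chunk 5: stream[38..39]='0' size=0 (terminator). Final body='87ykcsfamdvph56bza' (18 bytes)

Answer: 4 2 6 6 0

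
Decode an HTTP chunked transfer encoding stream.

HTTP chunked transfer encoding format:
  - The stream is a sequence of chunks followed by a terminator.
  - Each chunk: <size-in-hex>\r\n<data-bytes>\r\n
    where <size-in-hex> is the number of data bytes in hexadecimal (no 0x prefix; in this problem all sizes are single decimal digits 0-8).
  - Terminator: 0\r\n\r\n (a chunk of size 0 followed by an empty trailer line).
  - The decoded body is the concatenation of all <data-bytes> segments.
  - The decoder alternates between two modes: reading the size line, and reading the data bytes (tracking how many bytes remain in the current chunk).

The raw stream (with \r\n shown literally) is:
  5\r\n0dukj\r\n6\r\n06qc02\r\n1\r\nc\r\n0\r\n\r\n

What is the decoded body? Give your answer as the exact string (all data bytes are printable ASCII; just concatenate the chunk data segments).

Chunk 1: stream[0..1]='5' size=0x5=5, data at stream[3..8]='0dukj' -> body[0..5], body so far='0dukj'
Chunk 2: stream[10..11]='6' size=0x6=6, data at stream[13..19]='06qc02' -> body[5..11], body so far='0dukj06qc02'
Chunk 3: stream[21..22]='1' size=0x1=1, data at stream[24..25]='c' -> body[11..12], body so far='0dukj06qc02c'
Chunk 4: stream[27..28]='0' size=0 (terminator). Final body='0dukj06qc02c' (12 bytes)

Answer: 0dukj06qc02c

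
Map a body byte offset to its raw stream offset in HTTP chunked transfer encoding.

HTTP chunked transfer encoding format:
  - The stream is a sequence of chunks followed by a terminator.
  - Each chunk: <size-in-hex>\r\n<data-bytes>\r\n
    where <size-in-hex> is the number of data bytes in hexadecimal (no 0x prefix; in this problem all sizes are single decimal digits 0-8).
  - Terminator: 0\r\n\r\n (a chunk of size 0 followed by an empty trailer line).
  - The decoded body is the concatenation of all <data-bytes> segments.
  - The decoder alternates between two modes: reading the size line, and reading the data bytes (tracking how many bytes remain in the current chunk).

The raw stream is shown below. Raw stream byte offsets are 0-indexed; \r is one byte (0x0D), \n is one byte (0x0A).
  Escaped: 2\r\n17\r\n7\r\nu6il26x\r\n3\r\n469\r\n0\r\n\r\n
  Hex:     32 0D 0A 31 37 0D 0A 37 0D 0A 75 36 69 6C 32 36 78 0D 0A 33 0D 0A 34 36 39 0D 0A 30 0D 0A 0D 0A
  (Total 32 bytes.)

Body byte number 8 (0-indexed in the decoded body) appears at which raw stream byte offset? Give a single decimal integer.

Chunk 1: stream[0..1]='2' size=0x2=2, data at stream[3..5]='17' -> body[0..2], body so far='17'
Chunk 2: stream[7..8]='7' size=0x7=7, data at stream[10..17]='u6il26x' -> body[2..9], body so far='17u6il26x'
Chunk 3: stream[19..20]='3' size=0x3=3, data at stream[22..25]='469' -> body[9..12], body so far='17u6il26x469'
Chunk 4: stream[27..28]='0' size=0 (terminator). Final body='17u6il26x469' (12 bytes)
Body byte 8 at stream offset 16

Answer: 16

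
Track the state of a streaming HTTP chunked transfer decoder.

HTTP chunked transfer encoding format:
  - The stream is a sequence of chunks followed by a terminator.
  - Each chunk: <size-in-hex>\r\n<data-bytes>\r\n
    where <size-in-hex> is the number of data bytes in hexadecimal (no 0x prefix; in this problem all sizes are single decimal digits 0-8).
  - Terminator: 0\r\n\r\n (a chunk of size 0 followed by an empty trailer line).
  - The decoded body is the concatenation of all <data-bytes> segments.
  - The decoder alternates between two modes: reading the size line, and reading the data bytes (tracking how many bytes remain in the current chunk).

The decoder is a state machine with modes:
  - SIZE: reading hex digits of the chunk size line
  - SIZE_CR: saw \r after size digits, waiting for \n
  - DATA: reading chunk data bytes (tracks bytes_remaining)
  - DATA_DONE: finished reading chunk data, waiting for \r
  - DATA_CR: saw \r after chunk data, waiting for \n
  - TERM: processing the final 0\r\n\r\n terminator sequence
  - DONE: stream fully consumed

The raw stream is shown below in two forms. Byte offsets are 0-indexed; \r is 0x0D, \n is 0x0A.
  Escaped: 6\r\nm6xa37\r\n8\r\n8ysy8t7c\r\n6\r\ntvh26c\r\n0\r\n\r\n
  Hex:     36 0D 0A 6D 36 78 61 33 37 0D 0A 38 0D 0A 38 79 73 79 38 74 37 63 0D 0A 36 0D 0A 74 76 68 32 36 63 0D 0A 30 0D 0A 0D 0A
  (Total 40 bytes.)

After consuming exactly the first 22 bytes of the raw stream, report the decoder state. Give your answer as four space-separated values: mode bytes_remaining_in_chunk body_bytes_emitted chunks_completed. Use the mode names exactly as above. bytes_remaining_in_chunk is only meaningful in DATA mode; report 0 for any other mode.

Byte 0 = '6': mode=SIZE remaining=0 emitted=0 chunks_done=0
Byte 1 = 0x0D: mode=SIZE_CR remaining=0 emitted=0 chunks_done=0
Byte 2 = 0x0A: mode=DATA remaining=6 emitted=0 chunks_done=0
Byte 3 = 'm': mode=DATA remaining=5 emitted=1 chunks_done=0
Byte 4 = '6': mode=DATA remaining=4 emitted=2 chunks_done=0
Byte 5 = 'x': mode=DATA remaining=3 emitted=3 chunks_done=0
Byte 6 = 'a': mode=DATA remaining=2 emitted=4 chunks_done=0
Byte 7 = '3': mode=DATA remaining=1 emitted=5 chunks_done=0
Byte 8 = '7': mode=DATA_DONE remaining=0 emitted=6 chunks_done=0
Byte 9 = 0x0D: mode=DATA_CR remaining=0 emitted=6 chunks_done=0
Byte 10 = 0x0A: mode=SIZE remaining=0 emitted=6 chunks_done=1
Byte 11 = '8': mode=SIZE remaining=0 emitted=6 chunks_done=1
Byte 12 = 0x0D: mode=SIZE_CR remaining=0 emitted=6 chunks_done=1
Byte 13 = 0x0A: mode=DATA remaining=8 emitted=6 chunks_done=1
Byte 14 = '8': mode=DATA remaining=7 emitted=7 chunks_done=1
Byte 15 = 'y': mode=DATA remaining=6 emitted=8 chunks_done=1
Byte 16 = 's': mode=DATA remaining=5 emitted=9 chunks_done=1
Byte 17 = 'y': mode=DATA remaining=4 emitted=10 chunks_done=1
Byte 18 = '8': mode=DATA remaining=3 emitted=11 chunks_done=1
Byte 19 = 't': mode=DATA remaining=2 emitted=12 chunks_done=1
Byte 20 = '7': mode=DATA remaining=1 emitted=13 chunks_done=1
Byte 21 = 'c': mode=DATA_DONE remaining=0 emitted=14 chunks_done=1

Answer: DATA_DONE 0 14 1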